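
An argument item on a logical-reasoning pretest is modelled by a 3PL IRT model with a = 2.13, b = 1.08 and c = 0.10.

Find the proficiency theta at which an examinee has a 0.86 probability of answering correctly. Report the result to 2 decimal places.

1.87

P(theta) = c + (1 − c) · 1 / (1 + exp(−a(theta − b)))
Remove guessing floor: (0.86 − 0.10)/(1 − 0.10) = 0.8444
logit = ln(0.8444/0.1556) = 1.6917
theta = b + logit/(a) = 1.08 + 1.6917/2.1300 = 1.8742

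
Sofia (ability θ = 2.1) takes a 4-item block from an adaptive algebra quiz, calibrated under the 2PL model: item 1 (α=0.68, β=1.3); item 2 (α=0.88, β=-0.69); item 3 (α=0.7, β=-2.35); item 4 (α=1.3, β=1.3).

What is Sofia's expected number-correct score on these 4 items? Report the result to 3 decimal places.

P(θ) = 1 / (1 + exp(−α(θ − β)))
P_1 = 1/(1+e^{-0.5440}) = 0.6327
P_2 = 1/(1+e^{-2.4552}) = 0.9209
P_3 = 1/(1+e^{-3.1150}) = 0.9575
P_4 = 1/(1+e^{-1.0400}) = 0.7389
E[score] = 0.6327 + 0.9209 + 0.9575 + 0.7389 = 3.2500

3.250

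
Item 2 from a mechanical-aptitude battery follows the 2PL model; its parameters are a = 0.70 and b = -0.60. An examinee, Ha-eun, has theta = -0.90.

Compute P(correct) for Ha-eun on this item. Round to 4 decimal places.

0.4477

P(theta) = 1 / (1 + exp(−a(theta − b)))
Exponent: 0.70 × (-0.90 − (-0.60)) = -0.2100
1/(1 + e^{0.2100}) = 0.4477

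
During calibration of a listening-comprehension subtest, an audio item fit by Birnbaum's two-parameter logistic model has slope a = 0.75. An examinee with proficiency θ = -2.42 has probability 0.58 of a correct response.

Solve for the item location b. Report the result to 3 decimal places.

P(θ) = 1 / (1 + exp(−a(θ − b)))
logit(0.58) = ln(0.58/0.42) = 0.3228
b = θ − logit/(a) = -2.42 − 0.3228/0.7500 = -2.8504

-2.850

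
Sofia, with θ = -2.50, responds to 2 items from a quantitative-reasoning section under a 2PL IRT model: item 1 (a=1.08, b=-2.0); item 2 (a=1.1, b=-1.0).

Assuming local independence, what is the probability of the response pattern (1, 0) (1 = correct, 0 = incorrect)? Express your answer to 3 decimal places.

0.309

P(θ) = 1 / (1 + exp(−a(θ − b)))
P_1 = 1/(1+e^{0.5400}) = 0.3682
P_2 = 1/(1+e^{1.6500}) = 0.1611
L = P_1 × (1−P_2) = 0.3682 × 0.8389 = 0.30887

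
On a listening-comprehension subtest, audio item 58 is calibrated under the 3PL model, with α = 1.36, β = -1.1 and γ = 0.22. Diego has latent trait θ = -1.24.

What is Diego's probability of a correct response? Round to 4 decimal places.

P(θ) = γ + (1 − γ) · 1 / (1 + exp(−α(θ − β)))
Exponent: 1.36 × (-1.24 − (-1.1)) = -0.1904
1/(1 + e^{0.1904}) = 0.4525
P = 0.22 + 0.78 × 0.4525 = 0.5730

0.5730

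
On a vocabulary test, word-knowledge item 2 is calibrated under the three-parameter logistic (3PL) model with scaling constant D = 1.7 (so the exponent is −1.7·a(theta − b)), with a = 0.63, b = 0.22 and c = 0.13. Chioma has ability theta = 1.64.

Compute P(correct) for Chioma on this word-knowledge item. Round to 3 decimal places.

0.844

P(theta) = c + (1 − c) · 1 / (1 + exp(−D·a(theta − b)))
Exponent: 1.7 × 0.63 × (1.64 − 0.22) = 1.5208
1/(1 + e^{-1.5208}) = 0.8207
P = 0.13 + 0.87 × 0.8207 = 0.8440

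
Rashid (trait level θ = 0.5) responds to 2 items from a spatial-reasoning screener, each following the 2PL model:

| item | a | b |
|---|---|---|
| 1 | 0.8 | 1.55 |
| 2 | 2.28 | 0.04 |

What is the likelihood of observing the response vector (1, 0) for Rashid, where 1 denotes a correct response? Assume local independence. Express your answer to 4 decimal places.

P(θ) = 1 / (1 + exp(−a(θ − b)))
P_1 = 1/(1+e^{0.8400}) = 0.3015
P_2 = 1/(1+e^{-1.0488}) = 0.7405
L = P_1 × (1−P_2) = 0.3015 × 0.2595 = 0.07823

0.0782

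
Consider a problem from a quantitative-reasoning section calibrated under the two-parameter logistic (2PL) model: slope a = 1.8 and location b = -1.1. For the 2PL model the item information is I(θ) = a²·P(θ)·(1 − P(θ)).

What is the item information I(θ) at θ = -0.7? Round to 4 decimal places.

P = 1/(1+e^{-0.7200}) = 0.6726
P(1−P) = 0.6726 × 0.3274 = 0.2202
I = a² × P(1−P) = 1.8² × 0.2202 = 0.71347

0.7135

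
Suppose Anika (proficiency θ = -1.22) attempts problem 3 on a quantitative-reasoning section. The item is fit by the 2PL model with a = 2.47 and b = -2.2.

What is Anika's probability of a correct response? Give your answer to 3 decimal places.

P(θ) = 1 / (1 + exp(−a(θ − b)))
Exponent: 2.47 × (-1.22 − (-2.2)) = 2.4206
1/(1 + e^{-2.4206}) = 0.9184

0.918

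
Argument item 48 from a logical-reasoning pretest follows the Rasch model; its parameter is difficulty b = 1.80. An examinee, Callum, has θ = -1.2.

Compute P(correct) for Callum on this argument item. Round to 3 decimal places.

P(θ) = 1 / (1 + exp(−(θ − b)))
Exponent: (-1.2 − 1.80) = -3.0000
1/(1 + e^{3.0000}) = 0.0474
P = 0.0474

0.047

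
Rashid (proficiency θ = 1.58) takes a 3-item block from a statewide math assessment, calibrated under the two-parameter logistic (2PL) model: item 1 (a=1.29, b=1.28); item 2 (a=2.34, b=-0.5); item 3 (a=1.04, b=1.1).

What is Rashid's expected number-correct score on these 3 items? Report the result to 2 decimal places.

2.21

P(θ) = 1 / (1 + exp(−a(θ − b)))
P_1 = 1/(1+e^{-0.3870}) = 0.5956
P_2 = 1/(1+e^{-4.8672}) = 0.9924
P_3 = 1/(1+e^{-0.4992}) = 0.6223
E[score] = 0.5956 + 0.9924 + 0.6223 = 2.2102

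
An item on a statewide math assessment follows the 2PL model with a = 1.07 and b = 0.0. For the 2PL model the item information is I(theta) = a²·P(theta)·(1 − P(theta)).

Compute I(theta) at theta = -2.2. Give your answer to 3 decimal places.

0.091

P = 1/(1+e^{2.3540}) = 0.0867
P(1−P) = 0.0867 × 0.9133 = 0.0792
I = a² × P(1−P) = 1.07² × 0.0792 = 0.09070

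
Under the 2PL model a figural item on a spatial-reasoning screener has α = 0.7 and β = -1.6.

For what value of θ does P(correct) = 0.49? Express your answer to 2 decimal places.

P(θ) = 1 / (1 + exp(−α(θ − β)))
logit = ln(0.4900/0.5100) = -0.0400
θ = β + logit/(α) = -1.6 + (-0.0400)/0.7000 = -1.6572

-1.66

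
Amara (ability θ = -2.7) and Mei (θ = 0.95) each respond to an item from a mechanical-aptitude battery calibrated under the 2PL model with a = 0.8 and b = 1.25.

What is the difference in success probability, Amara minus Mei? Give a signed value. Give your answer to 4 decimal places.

P(θ) = 1 / (1 + exp(−a(θ − b)))
P(Amara) = 0.0407  [exponent -3.1600]
P(Mei) = 0.4403  [exponent -0.2400]
Difference = 0.0407 − 0.4403 = -0.3996

-0.3996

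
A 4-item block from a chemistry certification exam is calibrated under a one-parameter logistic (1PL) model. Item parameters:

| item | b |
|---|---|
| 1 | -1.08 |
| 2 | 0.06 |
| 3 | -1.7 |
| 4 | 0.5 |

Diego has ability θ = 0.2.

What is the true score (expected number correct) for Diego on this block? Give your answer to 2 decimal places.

2.61

P(θ) = 1 / (1 + exp(−(θ − b)))
P_1 = 1/(1+e^{-1.2800}) = 0.7824
P_2 = 1/(1+e^{-0.1400}) = 0.5349
P_3 = 1/(1+e^{-1.9000}) = 0.8699
P_4 = 1/(1+e^{0.3000}) = 0.4256
E[score] = 0.7824 + 0.5349 + 0.8699 + 0.4256 = 2.6128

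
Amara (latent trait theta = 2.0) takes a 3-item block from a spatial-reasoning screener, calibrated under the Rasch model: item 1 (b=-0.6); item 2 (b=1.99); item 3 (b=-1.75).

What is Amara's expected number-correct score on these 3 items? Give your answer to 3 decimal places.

2.410

P(theta) = 1 / (1 + exp(−(theta − b)))
P_1 = 1/(1+e^{-2.6000}) = 0.9309
P_2 = 1/(1+e^{-0.0100}) = 0.5025
P_3 = 1/(1+e^{-3.7500}) = 0.9770
E[score] = 0.9309 + 0.5025 + 0.9770 = 2.4104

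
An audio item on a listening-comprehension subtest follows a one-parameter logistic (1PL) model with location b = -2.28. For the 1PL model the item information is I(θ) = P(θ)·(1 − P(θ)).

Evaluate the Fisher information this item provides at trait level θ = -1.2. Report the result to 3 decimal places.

0.189

P = 1/(1+e^{-1.0800}) = 0.7465
P(1−P) = 0.7465 × 0.2535 = 0.1892
I = P(1−P) = 0.18924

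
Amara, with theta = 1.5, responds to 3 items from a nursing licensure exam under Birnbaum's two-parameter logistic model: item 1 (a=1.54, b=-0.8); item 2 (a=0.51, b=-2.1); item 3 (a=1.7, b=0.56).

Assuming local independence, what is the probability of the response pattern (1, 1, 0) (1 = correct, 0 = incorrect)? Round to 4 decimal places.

0.1410

P(theta) = 1 / (1 + exp(−a(theta − b)))
P_1 = 1/(1+e^{-3.5420}) = 0.9719
P_2 = 1/(1+e^{-1.8360}) = 0.8625
P_3 = 1/(1+e^{-1.5980}) = 0.8317
L = P_1 × P_2 × (1−P_3) = 0.9719 × 0.8625 × 0.1683 = 0.14104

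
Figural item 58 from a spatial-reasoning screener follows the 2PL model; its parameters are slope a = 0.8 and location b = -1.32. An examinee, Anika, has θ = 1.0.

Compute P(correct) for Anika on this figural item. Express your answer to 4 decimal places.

P(θ) = 1 / (1 + exp(−a(θ − b)))
Exponent: 0.8 × (1.0 − (-1.32)) = 1.8560
1/(1 + e^{-1.8560}) = 0.8648

0.8648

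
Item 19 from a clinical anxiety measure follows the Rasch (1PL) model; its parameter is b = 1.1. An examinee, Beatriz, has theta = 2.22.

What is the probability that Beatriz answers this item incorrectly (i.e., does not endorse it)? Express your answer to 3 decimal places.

0.246

P(theta) = 1 / (1 + exp(−(theta − b)))
Exponent: (2.22 − 1.1) = 1.1200
1/(1 + e^{-1.1200}) = 0.7540
P = 0.7540
P(incorrect) = 1 − 0.7540 = 0.2460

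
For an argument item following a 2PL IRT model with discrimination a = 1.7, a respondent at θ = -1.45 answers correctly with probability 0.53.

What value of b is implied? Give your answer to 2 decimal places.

P(θ) = 1 / (1 + exp(−a(θ − b)))
logit(0.53) = ln(0.53/0.47) = 0.1201
b = θ − logit/(a) = -1.45 − 0.1201/1.7000 = -1.5207

-1.52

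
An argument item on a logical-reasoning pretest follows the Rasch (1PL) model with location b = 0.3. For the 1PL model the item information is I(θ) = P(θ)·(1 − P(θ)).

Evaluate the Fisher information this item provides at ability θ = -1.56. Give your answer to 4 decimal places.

P = 1/(1+e^{1.8600}) = 0.1347
P(1−P) = 0.1347 × 0.8653 = 0.1166
I = P(1−P) = 0.11656

0.1166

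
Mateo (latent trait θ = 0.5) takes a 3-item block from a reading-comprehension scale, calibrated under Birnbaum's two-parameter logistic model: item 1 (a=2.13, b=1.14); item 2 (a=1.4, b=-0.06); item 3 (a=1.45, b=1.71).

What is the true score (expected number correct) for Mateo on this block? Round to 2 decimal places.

1.04

P(θ) = 1 / (1 + exp(−a(θ − b)))
P_1 = 1/(1+e^{1.3632}) = 0.2037
P_2 = 1/(1+e^{-0.7840}) = 0.6865
P_3 = 1/(1+e^{1.7545}) = 0.1475
E[score] = 0.2037 + 0.6865 + 0.1475 = 1.0377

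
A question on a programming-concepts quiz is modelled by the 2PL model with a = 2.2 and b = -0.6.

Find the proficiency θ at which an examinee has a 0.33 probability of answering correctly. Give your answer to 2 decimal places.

P(θ) = 1 / (1 + exp(−a(θ − b)))
logit = ln(0.3300/0.6700) = -0.7082
θ = b + logit/(a) = -0.6 + (-0.7082)/2.2000 = -0.9219

-0.92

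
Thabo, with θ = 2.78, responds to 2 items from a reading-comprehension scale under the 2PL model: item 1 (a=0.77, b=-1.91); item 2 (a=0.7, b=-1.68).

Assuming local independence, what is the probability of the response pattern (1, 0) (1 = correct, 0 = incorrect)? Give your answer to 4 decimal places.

P(θ) = 1 / (1 + exp(−a(θ − b)))
P_1 = 1/(1+e^{-3.6113}) = 0.9737
P_2 = 1/(1+e^{-3.1220}) = 0.9578
L = P_1 × (1−P_2) = 0.9737 × 0.0422 = 0.04110

0.0411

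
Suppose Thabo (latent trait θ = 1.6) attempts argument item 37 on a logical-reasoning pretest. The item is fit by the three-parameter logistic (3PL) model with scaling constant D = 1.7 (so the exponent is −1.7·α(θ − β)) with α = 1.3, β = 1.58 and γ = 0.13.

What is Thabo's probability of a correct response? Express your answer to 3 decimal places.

0.575

P(θ) = γ + (1 − γ) · 1 / (1 + exp(−D·α(θ − β)))
Exponent: 1.7 × 1.3 × (1.6 − 1.58) = 0.0442
1/(1 + e^{-0.0442}) = 0.5110
P = 0.13 + 0.87 × 0.5110 = 0.5746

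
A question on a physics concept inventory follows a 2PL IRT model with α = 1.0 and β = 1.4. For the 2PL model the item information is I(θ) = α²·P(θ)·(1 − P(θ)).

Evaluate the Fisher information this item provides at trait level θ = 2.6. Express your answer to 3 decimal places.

0.178

P = 1/(1+e^{-1.2000}) = 0.7685
P(1−P) = 0.7685 × 0.2315 = 0.1779
I = α² × P(1−P) = 1.0² × 0.1779 = 0.17789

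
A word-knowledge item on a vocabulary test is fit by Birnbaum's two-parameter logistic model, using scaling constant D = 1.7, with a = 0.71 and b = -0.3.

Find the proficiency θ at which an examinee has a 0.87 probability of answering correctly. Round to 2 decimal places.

1.27

P(θ) = 1 / (1 + exp(−D·a(θ − b)))
logit = ln(0.8700/0.1300) = 1.9010
θ = b + logit/(1.7·a) = -0.3 + 1.9010/1.2070 = 1.2749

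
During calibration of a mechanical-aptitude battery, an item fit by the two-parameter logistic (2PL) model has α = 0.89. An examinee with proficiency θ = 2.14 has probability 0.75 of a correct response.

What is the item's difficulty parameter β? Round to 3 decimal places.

P(θ) = 1 / (1 + exp(−α(θ − β)))
logit(0.75) = ln(0.75/0.25) = 1.0986
β = θ − logit/(α) = 2.14 − 1.0986/0.8900 = 0.9056

0.906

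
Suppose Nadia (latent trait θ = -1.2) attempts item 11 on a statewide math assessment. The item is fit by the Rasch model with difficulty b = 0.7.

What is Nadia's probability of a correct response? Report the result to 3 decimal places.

0.130

P(θ) = 1 / (1 + exp(−(θ − b)))
Exponent: (-1.2 − 0.7) = -1.9000
1/(1 + e^{1.9000}) = 0.1301
P = 0.1301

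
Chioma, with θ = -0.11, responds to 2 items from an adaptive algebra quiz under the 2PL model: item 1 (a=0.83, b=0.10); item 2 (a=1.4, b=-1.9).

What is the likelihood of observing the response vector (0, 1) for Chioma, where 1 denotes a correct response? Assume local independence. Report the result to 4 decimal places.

P(θ) = 1 / (1 + exp(−a(θ − b)))
P_1 = 1/(1+e^{0.1743}) = 0.4565
P_2 = 1/(1+e^{-2.5060}) = 0.9246
L = (1−P_1) × P_2 = 0.5435 × 0.9246 = 0.50247

0.5025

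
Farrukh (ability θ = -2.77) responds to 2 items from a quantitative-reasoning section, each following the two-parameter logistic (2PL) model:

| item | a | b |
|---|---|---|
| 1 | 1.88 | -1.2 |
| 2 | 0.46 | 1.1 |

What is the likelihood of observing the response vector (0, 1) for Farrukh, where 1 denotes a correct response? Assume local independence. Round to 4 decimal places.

P(θ) = 1 / (1 + exp(−a(θ − b)))
P_1 = 1/(1+e^{2.9516}) = 0.0497
P_2 = 1/(1+e^{1.7802}) = 0.1443
L = (1−P_1) × P_2 = 0.9503 × 0.1443 = 0.13711

0.1371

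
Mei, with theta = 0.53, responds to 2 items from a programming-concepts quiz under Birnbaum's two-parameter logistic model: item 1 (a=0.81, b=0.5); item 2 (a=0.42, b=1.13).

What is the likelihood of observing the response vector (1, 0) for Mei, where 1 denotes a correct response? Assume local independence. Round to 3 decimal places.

P(theta) = 1 / (1 + exp(−a(theta − b)))
P_1 = 1/(1+e^{-0.0243}) = 0.5061
P_2 = 1/(1+e^{0.2520}) = 0.4373
L = P_1 × (1−P_2) = 0.5061 × 0.5627 = 0.28475

0.285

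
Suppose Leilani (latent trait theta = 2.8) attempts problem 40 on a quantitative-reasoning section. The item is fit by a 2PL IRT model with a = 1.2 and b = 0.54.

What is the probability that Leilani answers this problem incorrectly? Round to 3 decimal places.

0.062

P(theta) = 1 / (1 + exp(−a(theta − b)))
Exponent: 1.2 × (2.8 − 0.54) = 2.7120
1/(1 + e^{-2.7120}) = 0.9377
P(incorrect) = 1 − 0.9377 = 0.0623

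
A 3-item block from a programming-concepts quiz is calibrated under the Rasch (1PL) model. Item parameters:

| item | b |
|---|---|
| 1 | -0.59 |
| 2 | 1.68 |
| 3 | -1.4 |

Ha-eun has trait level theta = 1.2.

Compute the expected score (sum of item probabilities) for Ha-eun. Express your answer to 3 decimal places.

2.170

P(theta) = 1 / (1 + exp(−(theta − b)))
P_1 = 1/(1+e^{-1.7900}) = 0.8569
P_2 = 1/(1+e^{0.4800}) = 0.3823
P_3 = 1/(1+e^{-2.6000}) = 0.9309
E[score] = 0.8569 + 0.3823 + 0.9309 = 2.1700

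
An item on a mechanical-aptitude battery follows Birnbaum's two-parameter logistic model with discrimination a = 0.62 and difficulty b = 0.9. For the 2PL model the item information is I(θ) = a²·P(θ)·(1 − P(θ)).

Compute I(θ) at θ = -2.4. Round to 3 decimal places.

P = 1/(1+e^{2.0460}) = 0.1145
P(1−P) = 0.1145 × 0.8855 = 0.1014
I = a² × P(1−P) = 0.62² × 0.1014 = 0.03896

0.039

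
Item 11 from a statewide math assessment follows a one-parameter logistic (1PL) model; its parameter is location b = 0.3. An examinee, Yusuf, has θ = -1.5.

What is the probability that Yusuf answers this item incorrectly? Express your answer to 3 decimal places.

0.858

P(θ) = 1 / (1 + exp(−(θ − b)))
Exponent: (-1.5 − 0.3) = -1.8000
1/(1 + e^{1.8000}) = 0.1419
P = 0.1419
P(incorrect) = 1 − 0.1419 = 0.8581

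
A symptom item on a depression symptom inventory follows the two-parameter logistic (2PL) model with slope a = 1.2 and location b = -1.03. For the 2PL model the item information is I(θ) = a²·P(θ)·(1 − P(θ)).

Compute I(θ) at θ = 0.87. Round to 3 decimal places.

P = 1/(1+e^{-2.2800}) = 0.9072
P(1−P) = 0.9072 × 0.0928 = 0.0842
I = a² × P(1−P) = 1.2² × 0.0842 = 0.12122

0.121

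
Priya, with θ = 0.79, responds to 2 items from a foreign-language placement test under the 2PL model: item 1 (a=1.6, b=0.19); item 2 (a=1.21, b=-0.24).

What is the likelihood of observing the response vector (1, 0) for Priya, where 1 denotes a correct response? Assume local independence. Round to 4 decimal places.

P(θ) = 1 / (1 + exp(−a(θ − b)))
P_1 = 1/(1+e^{-0.9600}) = 0.7231
P_2 = 1/(1+e^{-1.2463}) = 0.7767
L = P_1 × (1−P_2) = 0.7231 × 0.2233 = 0.16150

0.1615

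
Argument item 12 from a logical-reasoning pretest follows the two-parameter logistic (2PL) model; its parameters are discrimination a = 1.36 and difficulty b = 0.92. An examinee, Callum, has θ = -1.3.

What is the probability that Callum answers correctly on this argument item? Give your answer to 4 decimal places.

0.0466

P(θ) = 1 / (1 + exp(−a(θ − b)))
Exponent: 1.36 × (-1.3 − 0.92) = -3.0192
1/(1 + e^{3.0192}) = 0.0466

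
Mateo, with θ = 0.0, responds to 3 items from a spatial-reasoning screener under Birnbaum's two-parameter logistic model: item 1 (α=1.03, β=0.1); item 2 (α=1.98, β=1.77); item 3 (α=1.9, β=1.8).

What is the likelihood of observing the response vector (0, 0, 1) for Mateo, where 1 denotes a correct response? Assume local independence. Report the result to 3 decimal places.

0.016

P(θ) = 1 / (1 + exp(−α(θ − β)))
P_1 = 1/(1+e^{0.1030}) = 0.4743
P_2 = 1/(1+e^{3.5046}) = 0.0292
P_3 = 1/(1+e^{3.4200}) = 0.0317
L = (1−P_1) × (1−P_2) × P_3 = 0.5257 × 0.9708 × 0.0317 = 0.01617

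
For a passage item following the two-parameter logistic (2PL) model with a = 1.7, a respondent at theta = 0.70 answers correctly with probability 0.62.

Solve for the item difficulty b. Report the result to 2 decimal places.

0.41

P(theta) = 1 / (1 + exp(−a(theta − b)))
logit(0.62) = ln(0.62/0.38) = 0.4895
b = theta − logit/(a) = 0.70 − 0.4895/1.7000 = 0.4120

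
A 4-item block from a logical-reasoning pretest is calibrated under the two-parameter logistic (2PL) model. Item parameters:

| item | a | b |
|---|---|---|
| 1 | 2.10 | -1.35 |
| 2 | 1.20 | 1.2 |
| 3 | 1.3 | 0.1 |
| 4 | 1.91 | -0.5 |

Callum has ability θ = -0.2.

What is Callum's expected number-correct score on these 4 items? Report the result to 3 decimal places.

2.118

P(θ) = 1 / (1 + exp(−a(θ − b)))
P_1 = 1/(1+e^{-2.4150}) = 0.9180
P_2 = 1/(1+e^{1.6800}) = 0.1571
P_3 = 1/(1+e^{0.3900}) = 0.4037
P_4 = 1/(1+e^{-0.5730}) = 0.6395
E[score] = 0.9180 + 0.1571 + 0.4037 + 0.6395 = 2.1182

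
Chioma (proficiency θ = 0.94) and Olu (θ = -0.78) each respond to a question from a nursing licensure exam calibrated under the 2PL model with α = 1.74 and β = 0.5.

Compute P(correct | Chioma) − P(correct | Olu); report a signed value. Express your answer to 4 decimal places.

P(θ) = 1 / (1 + exp(−α(θ − β)))
P(Chioma) = 0.6826  [exponent 0.7656]
P(Olu) = 0.0973  [exponent -2.2272]
Difference = 0.6826 − 0.0973 = 0.5852

0.5852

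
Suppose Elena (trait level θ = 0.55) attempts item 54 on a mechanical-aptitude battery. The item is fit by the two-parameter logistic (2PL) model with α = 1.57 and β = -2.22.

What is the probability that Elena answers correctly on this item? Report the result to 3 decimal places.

0.987

P(θ) = 1 / (1 + exp(−α(θ − β)))
Exponent: 1.57 × (0.55 − (-2.22)) = 4.3489
1/(1 + e^{-4.3489}) = 0.9872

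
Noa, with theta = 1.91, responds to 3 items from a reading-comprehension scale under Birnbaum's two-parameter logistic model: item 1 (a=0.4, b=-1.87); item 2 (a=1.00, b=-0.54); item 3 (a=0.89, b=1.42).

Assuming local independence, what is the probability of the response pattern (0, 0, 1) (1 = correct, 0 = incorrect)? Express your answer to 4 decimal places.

0.0087

P(theta) = 1 / (1 + exp(−a(theta − b)))
P_1 = 1/(1+e^{-1.5120}) = 0.8194
P_2 = 1/(1+e^{-2.4500}) = 0.9206
P_3 = 1/(1+e^{-0.4361}) = 0.6073
L = (1−P_1) × (1−P_2) × P_3 = 0.1806 × 0.0794 × 0.6073 = 0.00872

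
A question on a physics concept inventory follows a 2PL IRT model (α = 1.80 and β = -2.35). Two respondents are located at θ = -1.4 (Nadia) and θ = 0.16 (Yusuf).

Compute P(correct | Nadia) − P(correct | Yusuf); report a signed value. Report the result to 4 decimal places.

-0.1424

P(θ) = 1 / (1 + exp(−α(θ − β)))
P(Nadia) = 0.8468  [exponent 1.7100]
P(Yusuf) = 0.9892  [exponent 4.5180]
Difference = 0.8468 − 0.9892 = -0.1424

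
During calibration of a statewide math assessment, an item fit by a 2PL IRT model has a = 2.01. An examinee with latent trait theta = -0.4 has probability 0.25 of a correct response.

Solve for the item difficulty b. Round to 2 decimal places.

0.15

P(theta) = 1 / (1 + exp(−a(theta − b)))
logit(0.25) = ln(0.25/0.75) = -1.0986
b = theta − logit/(a) = -0.4 − (-1.0986)/2.0100 = 0.1466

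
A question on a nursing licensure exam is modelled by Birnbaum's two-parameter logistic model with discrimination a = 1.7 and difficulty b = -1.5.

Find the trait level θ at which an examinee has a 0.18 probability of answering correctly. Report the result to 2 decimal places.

-2.39

P(θ) = 1 / (1 + exp(−a(θ − b)))
logit = ln(0.1800/0.8200) = -1.5163
θ = b + logit/(a) = -1.5 + (-1.5163)/1.7000 = -2.3920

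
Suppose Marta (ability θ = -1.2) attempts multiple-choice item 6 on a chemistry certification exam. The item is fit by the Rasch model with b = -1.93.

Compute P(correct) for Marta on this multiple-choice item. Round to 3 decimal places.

0.675

P(θ) = 1 / (1 + exp(−(θ − b)))
Exponent: (-1.2 − (-1.93)) = 0.7300
1/(1 + e^{-0.7300}) = 0.6748
P = 0.6748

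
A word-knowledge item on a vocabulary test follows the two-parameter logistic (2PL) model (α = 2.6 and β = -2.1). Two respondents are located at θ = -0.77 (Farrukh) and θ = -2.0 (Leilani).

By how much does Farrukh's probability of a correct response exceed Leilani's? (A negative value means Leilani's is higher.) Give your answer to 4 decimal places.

0.4048

P(θ) = 1 / (1 + exp(−α(θ − β)))
P(Farrukh) = 0.9695  [exponent 3.4580]
P(Leilani) = 0.5646  [exponent 0.2600]
Difference = 0.9695 − 0.5646 = 0.4048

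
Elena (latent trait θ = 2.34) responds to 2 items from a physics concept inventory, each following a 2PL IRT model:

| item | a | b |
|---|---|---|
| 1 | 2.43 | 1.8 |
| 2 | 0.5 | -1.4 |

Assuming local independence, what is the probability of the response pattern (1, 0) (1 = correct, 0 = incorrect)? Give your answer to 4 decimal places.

P(θ) = 1 / (1 + exp(−a(θ − b)))
P_1 = 1/(1+e^{-1.3122}) = 0.7879
P_2 = 1/(1+e^{-1.8700}) = 0.8665
L = P_1 × (1−P_2) = 0.7879 × 0.1335 = 0.10521

0.1052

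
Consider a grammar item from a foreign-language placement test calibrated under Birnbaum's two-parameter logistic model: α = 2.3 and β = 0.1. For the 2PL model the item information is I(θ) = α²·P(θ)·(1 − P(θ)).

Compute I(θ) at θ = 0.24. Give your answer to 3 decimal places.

1.289

P = 1/(1+e^{-0.3220}) = 0.5798
P(1−P) = 0.5798 × 0.4202 = 0.2436
I = α² × P(1−P) = 2.3² × 0.2436 = 1.28880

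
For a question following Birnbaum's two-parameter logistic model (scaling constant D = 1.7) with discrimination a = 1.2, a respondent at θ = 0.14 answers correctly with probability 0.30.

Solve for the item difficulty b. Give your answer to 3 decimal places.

0.555

P(θ) = 1 / (1 + exp(−D·a(θ − b)))
logit(0.30) = ln(0.30/0.70) = -0.8473
b = θ − logit/(1.7·a) = 0.14 − (-0.8473)/2.0400 = 0.5553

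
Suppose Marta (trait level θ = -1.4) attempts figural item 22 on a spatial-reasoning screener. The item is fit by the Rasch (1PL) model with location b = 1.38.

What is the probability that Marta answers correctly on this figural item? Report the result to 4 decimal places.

P(θ) = 1 / (1 + exp(−(θ − b)))
Exponent: (-1.4 − 1.38) = -2.7800
1/(1 + e^{2.7800}) = 0.0584
P = 0.0584

0.0584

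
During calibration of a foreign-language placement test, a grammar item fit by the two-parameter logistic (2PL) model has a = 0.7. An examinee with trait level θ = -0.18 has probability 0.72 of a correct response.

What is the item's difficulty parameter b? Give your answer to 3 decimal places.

-1.529

P(θ) = 1 / (1 + exp(−a(θ − b)))
logit(0.72) = ln(0.72/0.28) = 0.9445
b = θ − logit/(a) = -0.18 − 0.9445/0.7000 = -1.5292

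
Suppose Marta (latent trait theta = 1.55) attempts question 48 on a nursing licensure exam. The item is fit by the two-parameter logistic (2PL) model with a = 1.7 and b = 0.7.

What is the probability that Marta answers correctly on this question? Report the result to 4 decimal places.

0.8092

P(theta) = 1 / (1 + exp(−a(theta − b)))
Exponent: 1.7 × (1.55 − 0.7) = 1.4450
1/(1 + e^{-1.4450}) = 0.8092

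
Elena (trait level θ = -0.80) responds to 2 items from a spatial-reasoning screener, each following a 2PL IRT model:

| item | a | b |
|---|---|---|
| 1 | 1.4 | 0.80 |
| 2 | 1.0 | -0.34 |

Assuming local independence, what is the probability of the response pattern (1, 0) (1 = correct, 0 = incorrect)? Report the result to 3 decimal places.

0.059

P(θ) = 1 / (1 + exp(−a(θ − b)))
P_1 = 1/(1+e^{2.2400}) = 0.0962
P_2 = 1/(1+e^{0.4600}) = 0.3870
L = P_1 × (1−P_2) = 0.0962 × 0.6130 = 0.05898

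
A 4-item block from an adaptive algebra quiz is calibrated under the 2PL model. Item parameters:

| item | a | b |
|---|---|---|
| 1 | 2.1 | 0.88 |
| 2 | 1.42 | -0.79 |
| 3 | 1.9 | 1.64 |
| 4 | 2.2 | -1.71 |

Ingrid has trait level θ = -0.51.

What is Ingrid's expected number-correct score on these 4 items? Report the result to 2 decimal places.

1.60

P(θ) = 1 / (1 + exp(−a(θ − b)))
P_1 = 1/(1+e^{2.9190}) = 0.0512
P_2 = 1/(1+e^{-0.3976}) = 0.5981
P_3 = 1/(1+e^{4.0850}) = 0.0165
P_4 = 1/(1+e^{-2.6400}) = 0.9334
E[score] = 0.0512 + 0.5981 + 0.0165 + 0.9334 = 1.5993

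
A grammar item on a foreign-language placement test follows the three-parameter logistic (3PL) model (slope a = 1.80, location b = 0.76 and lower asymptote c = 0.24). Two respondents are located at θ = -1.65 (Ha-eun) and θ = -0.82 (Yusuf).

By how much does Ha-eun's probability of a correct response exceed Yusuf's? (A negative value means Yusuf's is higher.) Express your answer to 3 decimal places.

P(θ) = c + (1 − c) · 1 / (1 + exp(−a(θ − b)))
P(Ha-eun) = 0.2498  [exponent -4.3380]
P(Yusuf) = 0.2818  [exponent -2.8440]
Difference = 0.2498 − 0.2818 = -0.0320

-0.032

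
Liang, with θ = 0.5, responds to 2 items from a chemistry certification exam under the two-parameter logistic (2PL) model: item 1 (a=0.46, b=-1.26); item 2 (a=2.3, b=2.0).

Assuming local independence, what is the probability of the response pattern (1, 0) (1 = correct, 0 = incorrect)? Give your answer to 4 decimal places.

0.6707

P(θ) = 1 / (1 + exp(−a(θ − b)))
P_1 = 1/(1+e^{-0.8096}) = 0.6920
P_2 = 1/(1+e^{3.4500}) = 0.0308
L = P_1 × (1−P_2) = 0.6920 × 0.9692 = 0.67073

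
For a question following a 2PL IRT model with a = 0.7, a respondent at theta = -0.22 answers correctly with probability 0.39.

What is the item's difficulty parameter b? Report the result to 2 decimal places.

0.42

P(theta) = 1 / (1 + exp(−a(theta − b)))
logit(0.39) = ln(0.39/0.61) = -0.4473
b = theta − logit/(a) = -0.22 − (-0.4473)/0.7000 = 0.4190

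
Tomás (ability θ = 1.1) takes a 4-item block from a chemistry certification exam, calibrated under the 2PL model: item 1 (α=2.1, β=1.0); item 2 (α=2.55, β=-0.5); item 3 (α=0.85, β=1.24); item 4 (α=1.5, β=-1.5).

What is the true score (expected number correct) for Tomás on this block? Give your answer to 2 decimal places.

2.99

P(θ) = 1 / (1 + exp(−α(θ − β)))
P_1 = 1/(1+e^{-0.2100}) = 0.5523
P_2 = 1/(1+e^{-4.0800}) = 0.9834
P_3 = 1/(1+e^{0.1190}) = 0.4703
P_4 = 1/(1+e^{-3.9000}) = 0.9802
E[score] = 0.5523 + 0.9834 + 0.4703 + 0.9802 = 2.9861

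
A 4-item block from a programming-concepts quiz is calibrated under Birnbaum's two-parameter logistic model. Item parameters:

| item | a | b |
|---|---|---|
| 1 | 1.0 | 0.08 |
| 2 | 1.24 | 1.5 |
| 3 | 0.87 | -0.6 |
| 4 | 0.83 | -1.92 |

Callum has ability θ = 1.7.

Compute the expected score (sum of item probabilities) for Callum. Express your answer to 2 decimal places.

P(θ) = 1 / (1 + exp(−a(θ − b)))
P_1 = 1/(1+e^{-1.6200}) = 0.8348
P_2 = 1/(1+e^{-0.2480}) = 0.5617
P_3 = 1/(1+e^{-2.0010}) = 0.8809
P_4 = 1/(1+e^{-3.0046}) = 0.9528
E[score] = 0.8348 + 0.5617 + 0.8809 + 0.9528 = 3.2302

3.23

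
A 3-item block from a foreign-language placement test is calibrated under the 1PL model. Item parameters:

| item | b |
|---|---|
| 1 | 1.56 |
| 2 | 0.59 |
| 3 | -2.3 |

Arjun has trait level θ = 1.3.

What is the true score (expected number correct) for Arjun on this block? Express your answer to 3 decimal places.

P(θ) = 1 / (1 + exp(−(θ − b)))
P_1 = 1/(1+e^{0.2600}) = 0.4354
P_2 = 1/(1+e^{-0.7100}) = 0.6704
P_3 = 1/(1+e^{-3.6000}) = 0.9734
E[score] = 0.4354 + 0.6704 + 0.9734 = 2.0792

2.079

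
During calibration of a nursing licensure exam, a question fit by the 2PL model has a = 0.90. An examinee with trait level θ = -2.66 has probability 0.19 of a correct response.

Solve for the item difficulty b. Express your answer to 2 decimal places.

P(θ) = 1 / (1 + exp(−a(θ − b)))
logit(0.19) = ln(0.19/0.81) = -1.4500
b = θ − logit/(a) = -2.66 − (-1.4500)/0.9000 = -1.0489

-1.05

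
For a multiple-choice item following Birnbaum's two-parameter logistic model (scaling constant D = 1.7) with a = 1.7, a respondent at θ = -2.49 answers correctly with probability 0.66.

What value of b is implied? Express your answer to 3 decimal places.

-2.720

P(θ) = 1 / (1 + exp(−D·a(θ − b)))
logit(0.66) = ln(0.66/0.34) = 0.6633
b = θ − logit/(1.7·a) = -2.49 − 0.6633/2.8900 = -2.7195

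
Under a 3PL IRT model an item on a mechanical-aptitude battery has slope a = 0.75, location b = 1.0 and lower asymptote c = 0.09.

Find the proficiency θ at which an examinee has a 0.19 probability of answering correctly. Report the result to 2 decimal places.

-1.79

P(θ) = c + (1 − c) · 1 / (1 + exp(−a(θ − b)))
Remove guessing floor: (0.19 − 0.09)/(1 − 0.09) = 0.1099
logit = ln(0.1099/0.8901) = -2.0919
θ = b + logit/(a) = 1.0 + (-2.0919)/0.7500 = -1.7892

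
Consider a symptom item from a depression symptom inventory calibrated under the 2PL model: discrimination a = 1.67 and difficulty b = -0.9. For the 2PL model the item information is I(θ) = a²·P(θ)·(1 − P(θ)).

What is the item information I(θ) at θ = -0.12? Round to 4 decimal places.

P = 1/(1+e^{-1.3026}) = 0.7863
P(1−P) = 0.7863 × 0.2137 = 0.1680
I = a² × P(1−P) = 1.67² × 0.1680 = 0.46867

0.4687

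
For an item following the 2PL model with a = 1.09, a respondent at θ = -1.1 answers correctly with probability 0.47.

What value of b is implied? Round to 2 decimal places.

P(θ) = 1 / (1 + exp(−a(θ − b)))
logit(0.47) = ln(0.47/0.53) = -0.1201
b = θ − logit/(a) = -1.1 − (-0.1201)/1.0900 = -0.9898

-0.99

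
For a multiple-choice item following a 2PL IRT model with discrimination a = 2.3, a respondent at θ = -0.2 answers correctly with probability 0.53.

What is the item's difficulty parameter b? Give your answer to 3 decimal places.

P(θ) = 1 / (1 + exp(−a(θ − b)))
logit(0.53) = ln(0.53/0.47) = 0.1201
b = θ − logit/(a) = -0.2 − 0.1201/2.3000 = -0.2522

-0.252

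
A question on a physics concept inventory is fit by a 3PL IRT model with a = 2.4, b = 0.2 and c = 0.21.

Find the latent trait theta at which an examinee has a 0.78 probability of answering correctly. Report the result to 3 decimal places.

0.597

P(theta) = c + (1 − c) · 1 / (1 + exp(−a(theta − b)))
Remove guessing floor: (0.78 − 0.21)/(1 − 0.21) = 0.7215
logit = ln(0.7215/0.2785) = 0.9520
theta = b + logit/(a) = 0.2 + 0.9520/2.4000 = 0.5967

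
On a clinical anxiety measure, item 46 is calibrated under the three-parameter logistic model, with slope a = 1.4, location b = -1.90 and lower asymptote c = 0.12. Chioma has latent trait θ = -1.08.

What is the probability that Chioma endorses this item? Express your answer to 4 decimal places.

0.7880

P(θ) = c + (1 − c) · 1 / (1 + exp(−a(θ − b)))
Exponent: 1.4 × (-1.08 − (-1.90)) = 1.1480
1/(1 + e^{-1.1480}) = 0.7591
P = 0.12 + 0.88 × 0.7591 = 0.7880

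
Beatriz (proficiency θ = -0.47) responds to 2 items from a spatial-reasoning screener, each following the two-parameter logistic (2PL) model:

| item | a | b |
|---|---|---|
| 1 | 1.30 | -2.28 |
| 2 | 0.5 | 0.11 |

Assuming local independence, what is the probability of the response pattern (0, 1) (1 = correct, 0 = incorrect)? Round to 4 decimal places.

0.0372

P(θ) = 1 / (1 + exp(−a(θ − b)))
P_1 = 1/(1+e^{-2.3530}) = 0.9132
P_2 = 1/(1+e^{0.2900}) = 0.4280
L = (1−P_1) × P_2 = 0.0868 × 0.4280 = 0.03716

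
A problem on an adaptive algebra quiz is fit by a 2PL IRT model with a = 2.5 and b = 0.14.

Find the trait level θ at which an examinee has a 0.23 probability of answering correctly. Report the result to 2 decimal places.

-0.34

P(θ) = 1 / (1 + exp(−a(θ − b)))
logit = ln(0.2300/0.7700) = -1.2083
θ = b + logit/(a) = 0.14 + (-1.2083)/2.5000 = -0.3433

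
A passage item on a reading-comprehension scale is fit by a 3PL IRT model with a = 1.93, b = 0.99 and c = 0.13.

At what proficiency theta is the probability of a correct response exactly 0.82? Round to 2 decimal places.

P(theta) = c + (1 − c) · 1 / (1 + exp(−a(theta − b)))
Remove guessing floor: (0.82 − 0.13)/(1 − 0.13) = 0.7931
logit = ln(0.7931/0.2069) = 1.3437
theta = b + logit/(a) = 0.99 + 1.3437/1.9300 = 1.6862

1.69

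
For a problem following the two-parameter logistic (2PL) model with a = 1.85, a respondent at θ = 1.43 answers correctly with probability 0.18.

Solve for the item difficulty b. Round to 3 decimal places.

2.250

P(θ) = 1 / (1 + exp(−a(θ − b)))
logit(0.18) = ln(0.18/0.82) = -1.5163
b = θ − logit/(a) = 1.43 − (-1.5163)/1.8500 = 2.2496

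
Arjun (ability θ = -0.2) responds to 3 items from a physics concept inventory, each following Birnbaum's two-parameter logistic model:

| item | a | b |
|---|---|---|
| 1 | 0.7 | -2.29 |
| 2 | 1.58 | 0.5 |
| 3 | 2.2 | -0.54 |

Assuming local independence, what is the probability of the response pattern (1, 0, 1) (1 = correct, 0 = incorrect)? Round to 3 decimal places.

0.414

P(θ) = 1 / (1 + exp(−a(θ − b)))
P_1 = 1/(1+e^{-1.4630}) = 0.8120
P_2 = 1/(1+e^{1.1060}) = 0.2486
P_3 = 1/(1+e^{-0.7480}) = 0.6787
L = P_1 × (1−P_2) × P_3 = 0.8120 × 0.7514 × 0.6787 = 0.41411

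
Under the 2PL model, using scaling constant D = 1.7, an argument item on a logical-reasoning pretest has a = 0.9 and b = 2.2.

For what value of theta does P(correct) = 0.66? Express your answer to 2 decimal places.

P(theta) = 1 / (1 + exp(−D·a(theta − b)))
logit = ln(0.6600/0.3400) = 0.6633
theta = b + logit/(1.7·a) = 2.2 + 0.6633/1.5300 = 2.6335

2.63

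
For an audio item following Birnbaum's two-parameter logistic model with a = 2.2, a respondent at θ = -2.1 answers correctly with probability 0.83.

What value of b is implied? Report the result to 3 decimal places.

P(θ) = 1 / (1 + exp(−a(θ − b)))
logit(0.83) = ln(0.83/0.17) = 1.5856
b = θ − logit/(a) = -2.1 − 1.5856/2.2000 = -2.8207

-2.821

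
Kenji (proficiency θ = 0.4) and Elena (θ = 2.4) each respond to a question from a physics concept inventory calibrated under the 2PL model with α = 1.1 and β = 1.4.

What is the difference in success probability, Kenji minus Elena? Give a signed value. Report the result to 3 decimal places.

-0.501

P(θ) = 1 / (1 + exp(−α(θ − β)))
P(Kenji) = 0.2497  [exponent -1.1000]
P(Elena) = 0.7503  [exponent 1.1000]
Difference = 0.2497 − 0.7503 = -0.5005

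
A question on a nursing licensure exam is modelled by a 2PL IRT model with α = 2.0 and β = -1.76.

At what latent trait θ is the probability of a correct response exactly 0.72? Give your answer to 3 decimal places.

-1.288

P(θ) = 1 / (1 + exp(−α(θ − β)))
logit = ln(0.7200/0.2800) = 0.9445
θ = β + logit/(α) = -1.76 + 0.9445/2.0000 = -1.2878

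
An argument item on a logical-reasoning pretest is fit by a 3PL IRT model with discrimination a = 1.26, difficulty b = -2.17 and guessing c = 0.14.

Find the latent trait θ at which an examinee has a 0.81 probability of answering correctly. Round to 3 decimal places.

P(θ) = c + (1 − c) · 1 / (1 + exp(−a(θ − b)))
Remove guessing floor: (0.81 − 0.14)/(1 − 0.14) = 0.7791
logit = ln(0.7791/0.2209) = 1.2603
θ = b + logit/(a) = -2.17 + 1.2603/1.2600 = -1.1698

-1.170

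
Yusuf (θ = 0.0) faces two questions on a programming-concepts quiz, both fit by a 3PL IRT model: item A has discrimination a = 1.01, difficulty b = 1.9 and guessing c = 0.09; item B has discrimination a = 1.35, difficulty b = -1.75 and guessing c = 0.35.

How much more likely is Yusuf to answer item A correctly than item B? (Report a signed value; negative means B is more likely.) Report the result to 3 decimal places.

-0.738

P(θ) = c + (1 − c) · 1 / (1 + exp(−a(θ − b)))
P_A = 0.2065
P_B = 0.9440
P_A − P_B = -0.7376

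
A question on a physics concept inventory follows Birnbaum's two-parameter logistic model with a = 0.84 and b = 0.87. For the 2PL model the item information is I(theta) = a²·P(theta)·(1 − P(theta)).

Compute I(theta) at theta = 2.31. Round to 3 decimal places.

0.125

P = 1/(1+e^{-1.2096}) = 0.7702
P(1−P) = 0.7702 × 0.2298 = 0.1770
I = a² × P(1−P) = 0.84² × 0.1770 = 0.12487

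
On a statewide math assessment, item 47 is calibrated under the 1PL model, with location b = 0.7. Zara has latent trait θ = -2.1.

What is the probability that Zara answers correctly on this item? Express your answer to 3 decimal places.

0.057

P(θ) = 1 / (1 + exp(−(θ − b)))
Exponent: (-2.1 − 0.7) = -2.8000
1/(1 + e^{2.8000}) = 0.0573
P = 0.0573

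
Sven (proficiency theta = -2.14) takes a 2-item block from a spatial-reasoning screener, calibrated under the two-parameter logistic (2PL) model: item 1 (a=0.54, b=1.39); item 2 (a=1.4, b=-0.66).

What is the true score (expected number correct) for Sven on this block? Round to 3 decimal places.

0.241

P(theta) = 1 / (1 + exp(−a(theta − b)))
P_1 = 1/(1+e^{1.9062}) = 0.1294
P_2 = 1/(1+e^{2.0720}) = 0.1118
E[score] = 0.1294 + 0.1118 = 0.2413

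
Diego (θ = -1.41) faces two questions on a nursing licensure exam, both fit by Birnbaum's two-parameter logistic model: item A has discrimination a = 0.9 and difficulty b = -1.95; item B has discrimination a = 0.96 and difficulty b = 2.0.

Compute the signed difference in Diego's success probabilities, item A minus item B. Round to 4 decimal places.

P(θ) = 1 / (1 + exp(−a(θ − b)))
P_A = 0.6192
P_B = 0.0365
P_A − P_B = 0.5827

0.5827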